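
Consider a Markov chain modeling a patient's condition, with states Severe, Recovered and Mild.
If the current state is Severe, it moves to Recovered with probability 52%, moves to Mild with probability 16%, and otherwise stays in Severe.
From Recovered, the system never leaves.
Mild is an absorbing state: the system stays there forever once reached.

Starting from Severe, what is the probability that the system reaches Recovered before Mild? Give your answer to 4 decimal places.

0.7647

Let h(s) be the probability of absorption at Recovered starting from transient state s. Then h(Recovered) = 1 and h(Mild) = 0. By first-step analysis:
h(Severe) = 0.32·h(Severe) + 0.52·1 + 0.16·0
Solving: h(Severe) = 0.7647.
Starting from Severe, the probability is 0.7647.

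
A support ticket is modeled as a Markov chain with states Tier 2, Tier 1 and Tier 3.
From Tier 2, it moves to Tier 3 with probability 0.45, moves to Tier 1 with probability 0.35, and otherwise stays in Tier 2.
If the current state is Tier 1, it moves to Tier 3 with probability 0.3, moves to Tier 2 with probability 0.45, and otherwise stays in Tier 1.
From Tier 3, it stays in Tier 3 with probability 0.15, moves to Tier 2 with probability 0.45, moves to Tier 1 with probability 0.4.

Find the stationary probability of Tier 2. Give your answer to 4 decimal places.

0.3600

Let the stationary distribution be π with π = πP and π_1 + π_2 + π_3 = 1.
π_1 = 0.2·π_1 + 0.45·π_2 + 0.45·π_3
π_2 = 0.35·π_1 + 0.25·π_2 + 0.4·π_3
Solving with the normalization constraint gives π = (0.3600, 0.3322, 0.3078).
So the stationary probability of Tier 2 is 0.3600.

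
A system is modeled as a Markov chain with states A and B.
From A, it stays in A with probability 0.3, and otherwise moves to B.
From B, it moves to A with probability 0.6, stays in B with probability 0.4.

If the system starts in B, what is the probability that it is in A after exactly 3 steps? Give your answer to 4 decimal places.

Propagate the distribution vector 3 steps from B.
After 0 steps: (0.0000, 1.0000)
After 1 step: (0.6000, 0.4000)
After 2 steps: (0.4200, 0.5800)
After 3 steps: (0.4740, 0.5260)
P(in A after 3 steps) = 0.4740

0.4740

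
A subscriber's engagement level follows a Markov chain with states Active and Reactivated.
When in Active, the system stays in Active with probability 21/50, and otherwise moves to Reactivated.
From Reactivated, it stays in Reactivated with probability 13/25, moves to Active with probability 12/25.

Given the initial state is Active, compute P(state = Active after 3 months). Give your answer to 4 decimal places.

Propagate the distribution vector 3 months from Active.
After 0 months: (1.0000, 0.0000)
After 1 month: (0.4200, 0.5800)
After 2 months: (0.4548, 0.5452)
After 3 months: (0.4527, 0.5473)
P(in Active after 3 months) = 0.4527

0.4527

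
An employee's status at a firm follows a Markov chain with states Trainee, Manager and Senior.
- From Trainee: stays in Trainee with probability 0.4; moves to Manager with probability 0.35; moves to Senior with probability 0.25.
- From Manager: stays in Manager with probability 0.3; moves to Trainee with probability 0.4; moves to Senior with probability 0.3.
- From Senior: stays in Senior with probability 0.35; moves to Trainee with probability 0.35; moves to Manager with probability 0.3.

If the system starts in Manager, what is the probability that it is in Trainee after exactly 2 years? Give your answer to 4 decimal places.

Sum over the intermediate state after 1 year:
P = P(Manager→Trainee)·P(Trainee→Trainee) + P(Manager→Manager)·P(Manager→Trainee) + P(Manager→Senior)·P(Senior→Trainee)
  = 0.4×0.4 + 0.3×0.4 + 0.3×0.35
  = 0.1600 + 0.1200 + 0.1050 = 0.3850

0.3850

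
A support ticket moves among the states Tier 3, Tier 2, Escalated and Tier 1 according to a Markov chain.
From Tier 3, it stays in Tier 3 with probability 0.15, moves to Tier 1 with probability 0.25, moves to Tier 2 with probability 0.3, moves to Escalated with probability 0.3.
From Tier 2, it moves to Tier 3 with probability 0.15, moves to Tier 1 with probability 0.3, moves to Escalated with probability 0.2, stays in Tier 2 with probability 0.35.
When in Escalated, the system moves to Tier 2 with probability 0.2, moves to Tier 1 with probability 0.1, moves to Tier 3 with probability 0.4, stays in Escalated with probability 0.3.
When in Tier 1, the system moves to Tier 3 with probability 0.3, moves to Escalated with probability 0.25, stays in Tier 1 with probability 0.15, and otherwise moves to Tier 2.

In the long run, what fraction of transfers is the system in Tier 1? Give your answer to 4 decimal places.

Let the stationary distribution be π with π = πP and π_1 + π_2 + π_3 + π_4 = 1.
π_1 = 0.15·π_1 + 0.15·π_2 + 0.4·π_3 + 0.3·π_4
π_2 = 0.3·π_1 + 0.35·π_2 + 0.2·π_3 + 0.3·π_4
π_3 = 0.3·π_1 + 0.2·π_2 + 0.3·π_3 + 0.25·π_4
Solving with the normalization constraint gives π = (0.2460, 0.2883, 0.2609, 0.2048).
So the stationary probability of Tier 1 is 0.2048.

0.2048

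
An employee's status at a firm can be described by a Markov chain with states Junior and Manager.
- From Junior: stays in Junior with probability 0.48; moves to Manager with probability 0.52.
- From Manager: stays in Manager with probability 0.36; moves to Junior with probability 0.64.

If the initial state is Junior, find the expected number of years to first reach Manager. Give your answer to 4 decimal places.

Let t(s) be the expected number of years to first reach Manager from state s, with t(Manager) = 0. Conditioning on the first year:
t(Junior) = 1 + 0.48·t(Junior)
Solving: t(Junior) = 1.9231.
Expected years from Junior to Manager: 1.9231.

1.9231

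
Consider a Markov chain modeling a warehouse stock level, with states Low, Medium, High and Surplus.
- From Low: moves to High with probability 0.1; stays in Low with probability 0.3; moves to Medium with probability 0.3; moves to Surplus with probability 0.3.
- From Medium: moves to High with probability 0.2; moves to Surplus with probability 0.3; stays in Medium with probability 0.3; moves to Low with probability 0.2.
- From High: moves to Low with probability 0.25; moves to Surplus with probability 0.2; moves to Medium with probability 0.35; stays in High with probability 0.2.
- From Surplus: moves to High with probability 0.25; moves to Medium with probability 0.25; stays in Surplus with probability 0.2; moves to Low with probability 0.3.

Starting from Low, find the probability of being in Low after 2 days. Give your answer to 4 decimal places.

Propagate the distribution vector 2 days from Low.
After 0 days: (1.0000, 0.0000, 0.0000, 0.0000)
After 1 day: (0.3000, 0.3000, 0.1000, 0.3000)
After 2 days: (0.2650, 0.2900, 0.1850, 0.2600)
P(in Low after 2 days) = 0.2650

0.2650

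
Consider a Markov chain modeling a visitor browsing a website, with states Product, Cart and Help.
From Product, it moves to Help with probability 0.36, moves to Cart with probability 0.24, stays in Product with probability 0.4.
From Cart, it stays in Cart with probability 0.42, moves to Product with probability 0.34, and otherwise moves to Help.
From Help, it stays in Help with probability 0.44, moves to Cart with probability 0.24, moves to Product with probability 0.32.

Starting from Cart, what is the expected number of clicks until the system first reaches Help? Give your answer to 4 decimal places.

3.5285

Let t(s) be the expected number of clicks to first reach Help from state s, with t(Help) = 0. Conditioning on the first click:
t(Product) = 1 + 0.4·t(Product) + 0.24·t(Cart)
t(Cart) = 1 + 0.34·t(Product) + 0.42·t(Cart)
Solving: t(Product) = 3.0781, t(Cart) = 3.5285.
Expected clicks from Cart to Help: 3.5285.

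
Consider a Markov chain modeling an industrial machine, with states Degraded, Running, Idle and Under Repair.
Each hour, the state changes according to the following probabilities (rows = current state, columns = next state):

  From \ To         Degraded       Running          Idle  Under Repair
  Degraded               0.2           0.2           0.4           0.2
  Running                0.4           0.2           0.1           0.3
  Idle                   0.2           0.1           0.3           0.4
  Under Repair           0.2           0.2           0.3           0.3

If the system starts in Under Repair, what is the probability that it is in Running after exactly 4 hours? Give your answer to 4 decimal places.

Propagate the distribution vector 4 hours from Under Repair.
After 0 hours: (0.0000, 0.0000, 0.0000, 1.0000)
After 1 hour: (0.2000, 0.2000, 0.3000, 0.3000)
After 2 hours: (0.2400, 0.1700, 0.2800, 0.3100)
After 3 hours: (0.2340, 0.1720, 0.2900, 0.3040)
After 4 hours: (0.2344, 0.1710, 0.2890, 0.3056)
P(in Running after 4 hours) = 0.1710

0.1710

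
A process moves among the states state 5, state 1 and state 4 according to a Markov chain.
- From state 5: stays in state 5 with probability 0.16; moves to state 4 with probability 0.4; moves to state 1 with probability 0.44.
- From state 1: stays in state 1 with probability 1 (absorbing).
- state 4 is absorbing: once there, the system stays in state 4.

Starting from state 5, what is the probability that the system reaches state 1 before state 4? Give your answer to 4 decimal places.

0.5238

Let h(s) be the probability of absorption at state 1 starting from transient state s. Then h(state 1) = 1 and h(state 4) = 0. By first-step analysis:
h(state 5) = 0.16·h(state 5) + 0.44·1 + 0.4·0
Solving: h(state 5) = 0.5238.
Starting from state 5, the probability is 0.5238.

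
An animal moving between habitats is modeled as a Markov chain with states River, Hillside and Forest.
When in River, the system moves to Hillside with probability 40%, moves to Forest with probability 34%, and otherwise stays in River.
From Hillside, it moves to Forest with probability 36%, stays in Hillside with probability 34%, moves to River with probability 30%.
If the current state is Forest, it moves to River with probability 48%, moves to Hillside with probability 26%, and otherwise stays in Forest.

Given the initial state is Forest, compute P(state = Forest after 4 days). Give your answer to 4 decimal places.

0.3210

Propagate the distribution vector 4 days from Forest.
After 0 days: (0.0000, 0.0000, 1.0000)
After 1 day: (0.4800, 0.2600, 0.2600)
After 2 days: (0.3276, 0.3480, 0.3244)
After 3 days: (0.3453, 0.3337, 0.3210)
After 4 days: (0.3440, 0.3350, 0.3210)
P(in Forest after 4 days) = 0.3210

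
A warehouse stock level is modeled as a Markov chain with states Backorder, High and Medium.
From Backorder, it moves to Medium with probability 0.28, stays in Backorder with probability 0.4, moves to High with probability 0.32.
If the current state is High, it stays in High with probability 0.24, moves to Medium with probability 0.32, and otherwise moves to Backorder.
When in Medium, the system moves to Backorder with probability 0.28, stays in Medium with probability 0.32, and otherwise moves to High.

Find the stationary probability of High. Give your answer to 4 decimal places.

Let the stationary distribution be π with π = πP and π_1 + π_2 + π_3 = 1.
π_1 = 0.4·π_1 + 0.44·π_2 + 0.28·π_3
π_2 = 0.32·π_1 + 0.24·π_2 + 0.4·π_3
Solving with the normalization constraint gives π = (0.3762, 0.3189, 0.3050).
So the stationary probability of High is 0.3189.

0.3189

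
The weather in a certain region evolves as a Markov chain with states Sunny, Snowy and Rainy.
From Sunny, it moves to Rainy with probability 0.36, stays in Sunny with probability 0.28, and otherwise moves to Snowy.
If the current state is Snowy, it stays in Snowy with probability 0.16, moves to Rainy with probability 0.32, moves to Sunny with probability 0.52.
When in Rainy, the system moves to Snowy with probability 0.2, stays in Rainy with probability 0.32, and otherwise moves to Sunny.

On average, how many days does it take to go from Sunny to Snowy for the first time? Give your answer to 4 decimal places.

3.2828

Let t(s) be the expected number of days to first reach Snowy from state s, with t(Snowy) = 0. Conditioning on the first day:
t(Sunny) = 1 + 0.28·t(Sunny) + 0.36·t(Rainy)
t(Rainy) = 1 + 0.48·t(Sunny) + 0.32·t(Rainy)
Solving: t(Sunny) = 3.2828, t(Rainy) = 3.7879.
Expected days from Sunny to Snowy: 3.2828.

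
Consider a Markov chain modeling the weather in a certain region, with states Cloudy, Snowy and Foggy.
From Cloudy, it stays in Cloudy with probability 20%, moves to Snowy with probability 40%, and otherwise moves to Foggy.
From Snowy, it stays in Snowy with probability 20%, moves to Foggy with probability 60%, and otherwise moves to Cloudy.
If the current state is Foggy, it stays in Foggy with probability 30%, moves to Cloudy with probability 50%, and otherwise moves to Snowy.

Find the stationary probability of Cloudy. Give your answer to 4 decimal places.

0.3235

Let the stationary distribution be π with π = πP and π_1 + π_2 + π_3 = 1.
π_1 = 0.2·π_1 + 0.2·π_2 + 0.5·π_3
π_2 = 0.4·π_1 + 0.2·π_2 + 0.2·π_3
Solving with the normalization constraint gives π = (0.3235, 0.2647, 0.4118).
So the stationary probability of Cloudy is 0.3235.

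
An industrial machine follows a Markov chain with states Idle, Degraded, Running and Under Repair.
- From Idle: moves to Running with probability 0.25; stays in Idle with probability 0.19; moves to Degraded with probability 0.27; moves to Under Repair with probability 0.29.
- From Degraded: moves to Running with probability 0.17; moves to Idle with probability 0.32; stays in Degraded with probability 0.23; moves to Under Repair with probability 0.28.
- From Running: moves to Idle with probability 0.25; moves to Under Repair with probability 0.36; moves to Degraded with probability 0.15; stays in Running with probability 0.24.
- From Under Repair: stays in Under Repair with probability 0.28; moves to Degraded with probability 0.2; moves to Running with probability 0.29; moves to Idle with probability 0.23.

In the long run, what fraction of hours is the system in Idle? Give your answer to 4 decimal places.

0.2441

Let the stationary distribution be π with π = πP and π_1 + π_2 + π_3 + π_4 = 1.
π_1 = 0.19·π_1 + 0.32·π_2 + 0.25·π_3 + 0.23·π_4
π_2 = 0.27·π_1 + 0.23·π_2 + 0.15·π_3 + 0.2·π_4
π_3 = 0.25·π_1 + 0.17·π_2 + 0.24·π_3 + 0.29·π_4
Solving with the normalization constraint gives π = (0.2441, 0.2113, 0.2427, 0.3019).
So the stationary probability of Idle is 0.2441.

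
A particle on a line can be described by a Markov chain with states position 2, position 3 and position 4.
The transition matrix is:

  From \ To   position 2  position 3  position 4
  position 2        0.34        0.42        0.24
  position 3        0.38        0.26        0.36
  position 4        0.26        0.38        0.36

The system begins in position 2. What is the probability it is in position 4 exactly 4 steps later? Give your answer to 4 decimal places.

Propagate the distribution vector 4 steps from position 2.
After 0 steps: (1.0000, 0.0000, 0.0000)
After 1 step: (0.3400, 0.4200, 0.2400)
After 2 steps: (0.3376, 0.3432, 0.3192)
After 3 steps: (0.3282, 0.3523, 0.3195)
After 4 steps: (0.3285, 0.3508, 0.3206)
P(in position 4 after 4 steps) = 0.3206

0.3206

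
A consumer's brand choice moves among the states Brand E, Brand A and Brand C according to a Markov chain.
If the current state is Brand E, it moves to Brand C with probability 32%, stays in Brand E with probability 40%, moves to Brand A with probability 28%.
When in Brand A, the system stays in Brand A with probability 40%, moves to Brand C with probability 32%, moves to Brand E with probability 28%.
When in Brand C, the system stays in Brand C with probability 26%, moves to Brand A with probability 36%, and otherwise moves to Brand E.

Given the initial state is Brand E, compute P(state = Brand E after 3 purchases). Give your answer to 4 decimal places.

0.3533

Propagate the distribution vector 3 purchases from Brand E.
After 0 purchases: (1.0000, 0.0000, 0.0000)
After 1 purchase: (0.4000, 0.2800, 0.3200)
After 2 purchases: (0.3600, 0.3392, 0.3008)
After 3 purchases: (0.3533, 0.3448, 0.3020)
P(in Brand E after 3 purchases) = 0.3533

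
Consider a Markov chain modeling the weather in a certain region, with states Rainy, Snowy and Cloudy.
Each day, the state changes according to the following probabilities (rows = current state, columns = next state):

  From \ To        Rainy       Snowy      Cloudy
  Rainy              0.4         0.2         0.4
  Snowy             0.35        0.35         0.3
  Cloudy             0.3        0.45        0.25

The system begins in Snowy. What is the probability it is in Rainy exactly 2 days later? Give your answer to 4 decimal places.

Sum over the intermediate state after 1 day:
P = P(Snowy→Rainy)·P(Rainy→Rainy) + P(Snowy→Snowy)·P(Snowy→Rainy) + P(Snowy→Cloudy)·P(Cloudy→Rainy)
  = 0.35×0.4 + 0.35×0.35 + 0.3×0.3
  = 0.1400 + 0.1225 + 0.0900 = 0.3525

0.3525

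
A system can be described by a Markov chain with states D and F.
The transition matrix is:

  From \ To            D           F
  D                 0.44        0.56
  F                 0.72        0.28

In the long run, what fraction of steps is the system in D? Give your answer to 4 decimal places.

Let the stationary distribution be π with π = πP and π_1 + π_2 = 1.
π_1 = 0.44·π_1 + 0.72·π_2
Solving with the normalization constraint gives π = (0.5625, 0.4375).
So the stationary probability of D is 0.5625.

0.5625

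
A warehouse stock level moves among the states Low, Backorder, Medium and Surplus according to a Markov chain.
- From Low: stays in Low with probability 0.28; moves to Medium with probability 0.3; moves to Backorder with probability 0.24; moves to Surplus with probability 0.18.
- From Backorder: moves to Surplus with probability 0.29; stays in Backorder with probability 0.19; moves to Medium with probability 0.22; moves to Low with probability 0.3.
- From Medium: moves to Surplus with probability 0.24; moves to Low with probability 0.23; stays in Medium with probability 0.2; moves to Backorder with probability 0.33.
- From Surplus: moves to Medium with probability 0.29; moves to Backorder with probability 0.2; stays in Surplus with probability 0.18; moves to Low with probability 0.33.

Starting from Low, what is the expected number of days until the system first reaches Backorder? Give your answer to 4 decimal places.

Let t(s) be the expected number of days to first reach Backorder from state s, with t(Backorder) = 0. Conditioning on the first day:
t(Low) = 1 + 0.28·t(Low) + 0.3·t(Medium) + 0.18·t(Surplus)
t(Medium) = 1 + 0.23·t(Low) + 0.2·t(Medium) + 0.24·t(Surplus)
t(Surplus) = 1 + 0.33·t(Low) + 0.29·t(Medium) + 0.18·t(Surplus)
Solving: t(Low) = 3.8981, t(Medium) = 3.5878, t(Surplus) = 4.0571.
Expected days from Low to Backorder: 3.8981.

3.8981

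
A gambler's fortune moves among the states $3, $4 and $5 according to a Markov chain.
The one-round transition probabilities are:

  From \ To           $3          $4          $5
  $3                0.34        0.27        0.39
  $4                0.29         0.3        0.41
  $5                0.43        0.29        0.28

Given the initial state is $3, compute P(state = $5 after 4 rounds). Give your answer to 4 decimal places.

0.3564

Propagate the distribution vector 4 rounds from $3.
After 0 rounds: (1.0000, 0.0000, 0.0000)
After 1 round: (0.3400, 0.2700, 0.3900)
After 2 rounds: (0.3616, 0.2859, 0.3525)
After 3 rounds: (0.3574, 0.2856, 0.3569)
After 4 rounds: (0.3578, 0.2857, 0.3564)
P(in $5 after 4 rounds) = 0.3564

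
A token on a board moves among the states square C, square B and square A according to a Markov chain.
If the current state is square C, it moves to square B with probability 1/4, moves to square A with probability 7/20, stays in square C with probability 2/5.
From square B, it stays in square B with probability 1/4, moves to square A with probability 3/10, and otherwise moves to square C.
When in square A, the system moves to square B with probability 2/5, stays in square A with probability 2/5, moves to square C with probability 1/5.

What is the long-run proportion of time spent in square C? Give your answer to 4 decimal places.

0.3446

Let the stationary distribution be π with π = πP and π_1 + π_2 + π_3 = 1.
π_1 = 0.4·π_1 + 0.45·π_2 + 0.2·π_3
π_2 = 0.25·π_1 + 0.25·π_2 + 0.4·π_3
Solving with the normalization constraint gives π = (0.3446, 0.3029, 0.3525).
So the stationary probability of square C is 0.3446.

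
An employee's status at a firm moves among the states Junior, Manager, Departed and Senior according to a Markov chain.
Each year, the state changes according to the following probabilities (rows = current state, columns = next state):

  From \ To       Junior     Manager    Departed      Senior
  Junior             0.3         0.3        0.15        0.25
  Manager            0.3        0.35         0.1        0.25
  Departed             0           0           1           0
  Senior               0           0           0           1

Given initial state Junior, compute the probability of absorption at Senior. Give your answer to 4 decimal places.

Let h(s) be the probability of absorption at Senior starting from transient state s. Then h(Senior) = 1 and h(Departed) = 0. By first-step analysis:
h(Junior) = 0.3·h(Junior) + 0.3·h(Manager) + 0.15·0 + 0.25·1
h(Manager) = 0.3·h(Junior) + 0.35·h(Manager) + 0.1·0 + 0.25·1
Solving: h(Junior) = 0.6507, h(Manager) = 0.6849.
Starting from Junior, the probability is 0.6507.

0.6507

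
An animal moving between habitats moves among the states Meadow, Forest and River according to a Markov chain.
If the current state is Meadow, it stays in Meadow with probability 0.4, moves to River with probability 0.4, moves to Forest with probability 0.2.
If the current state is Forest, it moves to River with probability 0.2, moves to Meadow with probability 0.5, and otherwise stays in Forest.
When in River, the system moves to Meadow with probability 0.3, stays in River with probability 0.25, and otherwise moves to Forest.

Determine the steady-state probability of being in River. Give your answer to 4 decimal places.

0.2949

Let the stationary distribution be π with π = πP and π_1 + π_2 + π_3 = 1.
π_1 = 0.4·π_1 + 0.5·π_2 + 0.3·π_3
π_2 = 0.2·π_1 + 0.3·π_2 + 0.45·π_3
Solving with the normalization constraint gives π = (0.4009, 0.3041, 0.2949).
So the stationary probability of River is 0.2949.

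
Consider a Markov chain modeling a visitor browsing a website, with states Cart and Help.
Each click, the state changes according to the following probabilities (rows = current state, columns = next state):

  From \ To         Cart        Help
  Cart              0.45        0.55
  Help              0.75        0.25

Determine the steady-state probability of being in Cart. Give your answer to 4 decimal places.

Let the stationary distribution be π with π = πP and π_1 + π_2 = 1.
π_1 = 0.45·π_1 + 0.75·π_2
Solving with the normalization constraint gives π = (0.5769, 0.4231).
So the stationary probability of Cart is 0.5769.

0.5769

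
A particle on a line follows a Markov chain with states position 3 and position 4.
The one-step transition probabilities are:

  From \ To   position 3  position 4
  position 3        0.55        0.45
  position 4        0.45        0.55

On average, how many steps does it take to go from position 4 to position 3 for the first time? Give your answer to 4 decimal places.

2.2222

Let t(s) be the expected number of steps to first reach position 3 from state s, with t(position 3) = 0. Conditioning on the first step:
t(position 4) = 1 + 0.55·t(position 4)
Solving: t(position 4) = 2.2222.
Expected steps from position 4 to position 3: 2.2222.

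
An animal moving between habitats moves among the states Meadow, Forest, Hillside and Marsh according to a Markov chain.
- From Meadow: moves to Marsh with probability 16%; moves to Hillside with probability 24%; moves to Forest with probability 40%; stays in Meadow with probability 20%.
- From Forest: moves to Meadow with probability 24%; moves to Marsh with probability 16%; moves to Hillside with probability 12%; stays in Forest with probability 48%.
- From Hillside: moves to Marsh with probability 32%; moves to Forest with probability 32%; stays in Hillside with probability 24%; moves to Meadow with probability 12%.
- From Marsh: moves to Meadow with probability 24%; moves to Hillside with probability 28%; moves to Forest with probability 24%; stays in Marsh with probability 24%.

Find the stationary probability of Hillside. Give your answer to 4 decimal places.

Let the stationary distribution be π with π = πP and π_1 + π_2 + π_3 + π_4 = 1.
π_1 = 0.2·π_1 + 0.24·π_2 + 0.12·π_3 + 0.24·π_4
π_2 = 0.4·π_1 + 0.48·π_2 + 0.32·π_3 + 0.24·π_4
π_3 = 0.24·π_1 + 0.12·π_2 + 0.24·π_3 + 0.28·π_4
Solving with the normalization constraint gives π = (0.2074, 0.3808, 0.2027, 0.2092).
So the stationary probability of Hillside is 0.2027.

0.2027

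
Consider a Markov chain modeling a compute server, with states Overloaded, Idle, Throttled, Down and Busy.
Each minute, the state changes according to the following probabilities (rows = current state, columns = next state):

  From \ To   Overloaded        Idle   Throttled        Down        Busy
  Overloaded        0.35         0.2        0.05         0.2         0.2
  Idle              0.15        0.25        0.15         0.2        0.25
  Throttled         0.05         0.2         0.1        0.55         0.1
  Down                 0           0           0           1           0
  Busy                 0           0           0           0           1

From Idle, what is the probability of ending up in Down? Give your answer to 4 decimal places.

Let h(s) be the probability of absorption at Down starting from transient state s. Then h(Down) = 1 and h(Busy) = 0. By first-step analysis:
h(Overloaded) = 0.35·h(Overloaded) + 0.2·h(Idle) + 0.05·h(Throttled) + 0.2·1 + 0.2·0
h(Idle) = 0.15·h(Overloaded) + 0.25·h(Idle) + 0.15·h(Throttled) + 0.2·1 + 0.25·0
h(Throttled) = 0.05·h(Overloaded) + 0.2·h(Idle) + 0.1·h(Throttled) + 0.55·1 + 0.1·0
Solving: h(Overloaded) = 0.5269, h(Idle) = 0.5234, h(Throttled) = 0.7567.
Starting from Idle, the probability is 0.5234.

0.5234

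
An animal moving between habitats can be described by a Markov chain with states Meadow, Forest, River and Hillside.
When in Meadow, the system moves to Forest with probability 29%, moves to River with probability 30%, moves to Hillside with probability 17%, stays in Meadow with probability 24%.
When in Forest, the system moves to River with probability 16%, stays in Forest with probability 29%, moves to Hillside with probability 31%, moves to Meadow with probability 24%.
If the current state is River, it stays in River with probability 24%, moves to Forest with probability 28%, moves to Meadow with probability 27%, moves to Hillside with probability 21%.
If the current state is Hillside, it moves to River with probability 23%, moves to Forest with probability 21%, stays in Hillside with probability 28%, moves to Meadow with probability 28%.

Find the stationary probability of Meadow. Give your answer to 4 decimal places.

0.2567

Let the stationary distribution be π with π = πP and π_1 + π_2 + π_3 + π_4 = 1.
π_1 = 0.24·π_1 + 0.24·π_2 + 0.27·π_3 + 0.28·π_4
π_2 = 0.29·π_1 + 0.29·π_2 + 0.28·π_3 + 0.21·π_4
π_3 = 0.3·π_1 + 0.16·π_2 + 0.24·π_3 + 0.23·π_4
Solving with the normalization constraint gives π = (0.2567, 0.2682, 0.2315, 0.2436).
So the stationary probability of Meadow is 0.2567.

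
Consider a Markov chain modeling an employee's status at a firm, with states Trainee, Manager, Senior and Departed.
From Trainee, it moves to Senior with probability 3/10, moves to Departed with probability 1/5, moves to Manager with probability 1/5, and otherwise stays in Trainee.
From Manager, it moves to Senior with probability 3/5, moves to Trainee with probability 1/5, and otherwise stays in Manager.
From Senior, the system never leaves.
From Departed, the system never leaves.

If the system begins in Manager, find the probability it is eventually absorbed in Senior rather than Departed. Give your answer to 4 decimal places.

Let h(s) be the probability of absorption at Senior starting from transient state s. Then h(Senior) = 1 and h(Departed) = 0. By first-step analysis:
h(Trainee) = 0.3·h(Trainee) + 0.2·h(Manager) + 0.3·1 + 0.2·0
h(Manager) = 0.2·h(Trainee) + 0.2·h(Manager) + 0.6·1
Solving: h(Trainee) = 0.6923, h(Manager) = 0.9231.
Starting from Manager, the probability is 0.9231.

0.9231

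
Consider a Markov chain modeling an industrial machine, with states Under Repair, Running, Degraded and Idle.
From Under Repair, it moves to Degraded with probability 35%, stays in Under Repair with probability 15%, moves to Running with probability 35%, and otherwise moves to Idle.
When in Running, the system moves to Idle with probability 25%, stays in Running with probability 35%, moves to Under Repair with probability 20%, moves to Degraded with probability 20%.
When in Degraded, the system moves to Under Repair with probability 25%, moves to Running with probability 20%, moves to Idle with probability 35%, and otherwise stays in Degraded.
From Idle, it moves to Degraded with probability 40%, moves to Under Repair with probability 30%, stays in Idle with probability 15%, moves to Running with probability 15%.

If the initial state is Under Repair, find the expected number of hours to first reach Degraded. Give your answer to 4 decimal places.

3.2050

Let t(s) be the expected number of hours to first reach Degraded from state s, with t(Degraded) = 0. Conditioning on the first hour:
t(Under Repair) = 1 + 0.15·t(Under Repair) + 0.35·t(Running) + 0.15·t(Idle)
t(Running) = 1 + 0.2·t(Under Repair) + 0.35·t(Running) + 0.25·t(Idle)
t(Idle) = 1 + 0.3·t(Under Repair) + 0.15·t(Running) + 0.15·t(Idle)
Solving: t(Under Repair) = 3.2050, t(Running) = 3.6606, t(Idle) = 2.9537.
Expected hours from Under Repair to Degraded: 3.2050.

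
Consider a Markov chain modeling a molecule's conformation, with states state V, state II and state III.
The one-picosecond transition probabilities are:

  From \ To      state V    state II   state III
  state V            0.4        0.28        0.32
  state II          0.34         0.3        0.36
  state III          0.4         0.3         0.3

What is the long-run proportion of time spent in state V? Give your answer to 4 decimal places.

0.3825

Let the stationary distribution be π with π = πP and π_1 + π_2 + π_3 = 1.
π_1 = 0.4·π_1 + 0.34·π_2 + 0.4·π_3
π_2 = 0.28·π_1 + 0.3·π_2 + 0.3·π_3
Solving with the normalization constraint gives π = (0.3825, 0.2924, 0.3252).
So the stationary probability of state V is 0.3825.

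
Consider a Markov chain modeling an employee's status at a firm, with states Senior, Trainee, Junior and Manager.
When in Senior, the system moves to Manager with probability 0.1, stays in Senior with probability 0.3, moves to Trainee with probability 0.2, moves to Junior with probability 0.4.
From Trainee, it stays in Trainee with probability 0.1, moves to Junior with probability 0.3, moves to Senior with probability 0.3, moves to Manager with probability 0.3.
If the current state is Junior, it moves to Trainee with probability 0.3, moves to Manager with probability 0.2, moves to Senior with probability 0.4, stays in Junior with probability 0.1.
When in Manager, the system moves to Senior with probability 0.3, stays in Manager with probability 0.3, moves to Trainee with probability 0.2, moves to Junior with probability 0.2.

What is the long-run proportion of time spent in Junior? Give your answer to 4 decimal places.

Let the stationary distribution be π with π = πP and π_1 + π_2 + π_3 + π_4 = 1.
π_1 = 0.3·π_1 + 0.3·π_2 + 0.4·π_3 + 0.3·π_4
π_2 = 0.2·π_1 + 0.1·π_2 + 0.3·π_3 + 0.2·π_4
π_3 = 0.4·π_1 + 0.3·π_2 + 0.1·π_3 + 0.2·π_4
Solving with the normalization constraint gives π = (0.3260, 0.2054, 0.2598, 0.2088).
So the stationary probability of Junior is 0.2598.

0.2598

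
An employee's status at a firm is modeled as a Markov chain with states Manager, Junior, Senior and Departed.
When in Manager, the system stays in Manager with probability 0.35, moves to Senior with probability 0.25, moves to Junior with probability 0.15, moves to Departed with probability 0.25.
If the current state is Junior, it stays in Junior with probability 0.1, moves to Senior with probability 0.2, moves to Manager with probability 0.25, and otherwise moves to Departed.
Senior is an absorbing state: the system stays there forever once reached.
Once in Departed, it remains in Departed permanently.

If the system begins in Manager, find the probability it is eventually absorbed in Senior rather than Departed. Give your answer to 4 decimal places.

0.4658

Let h(s) be the probability of absorption at Senior starting from transient state s. Then h(Senior) = 1 and h(Departed) = 0. By first-step analysis:
h(Manager) = 0.35·h(Manager) + 0.15·h(Junior) + 0.25·1 + 0.25·0
h(Junior) = 0.25·h(Manager) + 0.1·h(Junior) + 0.2·1 + 0.45·0
Solving: h(Manager) = 0.4658, h(Junior) = 0.3516.
Starting from Manager, the probability is 0.4658.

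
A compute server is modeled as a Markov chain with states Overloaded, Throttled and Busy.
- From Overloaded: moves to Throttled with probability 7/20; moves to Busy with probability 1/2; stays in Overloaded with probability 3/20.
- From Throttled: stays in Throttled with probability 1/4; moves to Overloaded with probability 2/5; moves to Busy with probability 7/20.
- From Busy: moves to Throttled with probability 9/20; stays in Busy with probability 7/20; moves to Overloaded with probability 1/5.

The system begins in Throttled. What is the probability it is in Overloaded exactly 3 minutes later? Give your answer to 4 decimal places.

0.2605

Propagate the distribution vector 3 minutes from Throttled.
After 0 minutes: (0.0000, 1.0000, 0.0000)
After 1 minute: (0.4000, 0.2500, 0.3500)
After 2 minutes: (0.2300, 0.3600, 0.4100)
After 3 minutes: (0.2605, 0.3550, 0.3845)
P(in Overloaded after 3 minutes) = 0.2605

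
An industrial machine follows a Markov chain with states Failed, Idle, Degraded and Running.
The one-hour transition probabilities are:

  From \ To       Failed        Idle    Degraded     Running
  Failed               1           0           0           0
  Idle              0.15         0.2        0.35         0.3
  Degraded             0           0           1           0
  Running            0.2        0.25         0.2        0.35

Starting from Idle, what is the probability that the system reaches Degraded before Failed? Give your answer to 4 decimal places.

0.6461

Let h(s) be the probability of absorption at Degraded starting from transient state s. Then h(Degraded) = 1 and h(Failed) = 0. By first-step analysis:
h(Idle) = 0.15·0 + 0.2·h(Idle) + 0.35·1 + 0.3·h(Running)
h(Running) = 0.2·0 + 0.25·h(Idle) + 0.2·1 + 0.35·h(Running)
Solving: h(Idle) = 0.6461, h(Running) = 0.5562.
Starting from Idle, the probability is 0.6461.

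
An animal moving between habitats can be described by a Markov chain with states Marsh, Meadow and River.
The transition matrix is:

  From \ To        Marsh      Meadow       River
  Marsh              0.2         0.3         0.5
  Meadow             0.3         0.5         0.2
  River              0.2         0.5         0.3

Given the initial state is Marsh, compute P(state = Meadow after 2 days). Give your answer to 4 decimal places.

Sum over the intermediate state after 1 day:
P = P(Marsh→Marsh)·P(Marsh→Meadow) + P(Marsh→Meadow)·P(Meadow→Meadow) + P(Marsh→River)·P(River→Meadow)
  = 0.2×0.3 + 0.3×0.5 + 0.5×0.5
  = 0.0600 + 0.1500 + 0.2500 = 0.4600

0.4600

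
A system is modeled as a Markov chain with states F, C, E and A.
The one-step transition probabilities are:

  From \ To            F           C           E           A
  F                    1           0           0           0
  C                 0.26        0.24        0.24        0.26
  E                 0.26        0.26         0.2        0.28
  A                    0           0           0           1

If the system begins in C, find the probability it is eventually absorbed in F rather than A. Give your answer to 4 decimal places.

0.4956

Let h(s) be the probability of absorption at F starting from transient state s. Then h(F) = 1 and h(A) = 0. By first-step analysis:
h(C) = 0.26·1 + 0.24·h(C) + 0.24·h(E) + 0.26·0
h(E) = 0.26·1 + 0.26·h(C) + 0.2·h(E) + 0.28·0
Solving: h(C) = 0.4956, h(E) = 0.4861.
Starting from C, the probability is 0.4956.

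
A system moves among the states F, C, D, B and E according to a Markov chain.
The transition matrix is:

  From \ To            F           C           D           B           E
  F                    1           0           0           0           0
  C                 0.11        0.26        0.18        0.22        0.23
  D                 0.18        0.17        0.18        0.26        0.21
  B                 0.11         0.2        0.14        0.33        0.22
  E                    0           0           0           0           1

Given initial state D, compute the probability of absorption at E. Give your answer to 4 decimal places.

Let h(s) be the probability of absorption at E starting from transient state s. Then h(E) = 1 and h(F) = 0. By first-step analysis:
h(C) = 0.11·0 + 0.26·h(C) + 0.18·h(D) + 0.22·h(B) + 0.23·1
h(D) = 0.18·0 + 0.17·h(C) + 0.18·h(D) + 0.26·h(B) + 0.21·1
h(B) = 0.11·0 + 0.2·h(C) + 0.14·h(D) + 0.33·h(B) + 0.22·1
Solving: h(C) = 0.6477, h(D) = 0.5952, h(B) = 0.6461.
Starting from D, the probability is 0.5952.

0.5952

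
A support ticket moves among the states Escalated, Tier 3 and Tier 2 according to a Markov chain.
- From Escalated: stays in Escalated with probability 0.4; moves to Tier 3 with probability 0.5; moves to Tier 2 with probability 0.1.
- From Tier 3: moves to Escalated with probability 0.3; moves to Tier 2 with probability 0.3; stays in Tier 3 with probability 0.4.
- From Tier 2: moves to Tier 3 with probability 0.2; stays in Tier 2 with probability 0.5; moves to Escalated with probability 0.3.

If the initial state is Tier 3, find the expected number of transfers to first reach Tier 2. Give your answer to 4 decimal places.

4.2857

Let t(s) be the expected number of transfers to first reach Tier 2 from state s, with t(Tier 2) = 0. Conditioning on the first transfer:
t(Escalated) = 1 + 0.4·t(Escalated) + 0.5·t(Tier 3)
t(Tier 3) = 1 + 0.3·t(Escalated) + 0.4·t(Tier 3)
Solving: t(Escalated) = 5.2381, t(Tier 3) = 4.2857.
Expected transfers from Tier 3 to Tier 2: 4.2857.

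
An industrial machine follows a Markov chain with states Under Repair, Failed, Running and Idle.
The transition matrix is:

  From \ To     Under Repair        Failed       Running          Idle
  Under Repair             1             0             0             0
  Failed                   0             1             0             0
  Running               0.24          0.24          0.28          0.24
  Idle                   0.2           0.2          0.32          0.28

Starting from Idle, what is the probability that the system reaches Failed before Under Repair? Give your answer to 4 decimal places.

0.5000

Let h(s) be the probability of absorption at Failed starting from transient state s. Then h(Failed) = 1 and h(Under Repair) = 0. By first-step analysis:
h(Running) = 0.24·0 + 0.24·1 + 0.28·h(Running) + 0.24·h(Idle)
h(Idle) = 0.2·0 + 0.2·1 + 0.32·h(Running) + 0.28·h(Idle)
Solving: h(Running) = 0.5000, h(Idle) = 0.5000.
Starting from Idle, the probability is 0.5000.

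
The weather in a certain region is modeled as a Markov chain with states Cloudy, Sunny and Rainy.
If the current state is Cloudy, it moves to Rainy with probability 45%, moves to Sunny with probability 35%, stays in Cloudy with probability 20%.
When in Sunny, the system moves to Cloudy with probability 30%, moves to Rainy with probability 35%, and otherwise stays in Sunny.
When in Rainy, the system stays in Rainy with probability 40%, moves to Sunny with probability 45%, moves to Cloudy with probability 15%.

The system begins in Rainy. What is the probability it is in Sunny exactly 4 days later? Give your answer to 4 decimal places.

0.3892

Propagate the distribution vector 4 days from Rainy.
After 0 days: (0.0000, 0.0000, 1.0000)
After 1 day: (0.1500, 0.4500, 0.4000)
After 2 days: (0.2250, 0.3900, 0.3850)
After 3 days: (0.2198, 0.3885, 0.3918)
After 4 days: (0.2193, 0.3892, 0.3916)
P(in Sunny after 4 days) = 0.3892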